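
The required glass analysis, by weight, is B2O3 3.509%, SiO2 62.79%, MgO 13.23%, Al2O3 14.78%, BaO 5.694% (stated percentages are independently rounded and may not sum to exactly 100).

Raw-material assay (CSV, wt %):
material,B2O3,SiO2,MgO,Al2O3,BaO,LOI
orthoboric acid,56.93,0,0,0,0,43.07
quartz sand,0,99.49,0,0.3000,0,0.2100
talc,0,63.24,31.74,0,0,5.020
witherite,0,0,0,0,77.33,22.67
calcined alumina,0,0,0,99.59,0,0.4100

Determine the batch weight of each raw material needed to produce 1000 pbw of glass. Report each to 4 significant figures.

The intermediate values are displayed, rounded to four significant digits, in the printout — every computation holds full precision all the way through. Each reported number takes just one rounding. The derived quantities (glass mass, the five compositions, yield, the totals, ignition loss) are rebuilt in exact precision from the weighed amounts on 1000 pbw of glass exactly as shown in question or answer.
Oxide-by-oxide targets in 1000 pbw glass:
  B2O3: 3.509% × 1000 = 35.09 pbw
  SiO2: 62.79% × 1000 = 627.9 pbw
  MgO: 13.23% × 1000 = 132.3 pbw
  Al2O3: 14.78% × 1000 = 147.8 pbw
  BaO: 5.694% × 1000 = 56.94 pbw
A balance pass over the oxides, given the weights on record, on the stated basis (summed amounts equal target values modulo rounding of the values):
  B2O3: 61.64·0.5693 = 35.09 pbw (target 35.09 pbw)
  SiO2: 366.2·0.9949 + 416.8·0.6324 = 627.9 pbw (target 627.9 pbw)
  MgO: 416.8·0.3174 = 132.3 pbw (target 132.3 pbw)
  Al2O3: 366.2·0.003000 + 147.3·0.9959 = 147.8 pbw (target 147.8 pbw)
  BaO: 73.63·0.7733 = 56.94 pbw (target 56.94 pbw)
Auditing the glass mass value: batch total minus LOI = 1000 pbw (the targets, summed, come to 1000 pbw; against the stated basis, 1000 pbw — a pure rounding effect).
Batch total: Σ batch = 1066 pbw; Σ batch·LOI gives LOI loss = 65.54 pbw; as yield: glass ÷ batch → 93.85%.

Batch per 1000 pbw glass:
  orthoboric acid: 61.64 pbw
  quartz sand: 366.2 pbw
  talc: 416.8 pbw
  witherite: 73.63 pbw
  calcined alumina: 147.3 pbw
Total batch = 1066 pbw; LOI loss = 65.54 pbw; yield = 93.85%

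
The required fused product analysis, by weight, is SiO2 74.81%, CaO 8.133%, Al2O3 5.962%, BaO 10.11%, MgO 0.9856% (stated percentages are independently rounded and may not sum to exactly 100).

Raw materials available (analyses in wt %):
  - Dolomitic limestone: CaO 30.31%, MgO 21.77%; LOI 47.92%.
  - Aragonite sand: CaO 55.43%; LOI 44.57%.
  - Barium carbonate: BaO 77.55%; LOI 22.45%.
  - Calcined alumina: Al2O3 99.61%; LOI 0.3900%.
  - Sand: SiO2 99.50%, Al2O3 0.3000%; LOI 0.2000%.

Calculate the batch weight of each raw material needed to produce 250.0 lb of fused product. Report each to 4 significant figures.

Batch per 250.0 lb fused product:
  Dolomitic limestone: 11.32 lb
  Aragonite sand: 30.49 lb
  Barium carbonate: 32.59 lb
  Calcined alumina: 14.40 lb
  Sand: 188.0 lb
Total batch = 276.8 lb; LOI loss = 26.76 lb; yield = 90.33%

The whole derivation maintains full float precision throughout; the intermediate values are displayed (rounded to four significant figures) across the worked steps. Each reported value is rounded once only — the derived quantities are re-derived from the batch weights on 250.0 lb of glass in exact precision (five oxide percentages, glass mass, yield, ignition loss, totals), as they appear in problem or answer.
Oxide-by-oxide targets in 250.0 lb fused product:
  SiO2: 74.81% × 250.0 = 187.0 lb
  CaO: 8.133% × 250.0 = 20.33 lb
  Al2O3: 5.962% × 250.0 = 14.90 lb
  BaO: 10.11% × 250.0 = 25.28 lb
  MgO: 0.9856% × 250.0 = 2.464 lb
Checking each oxide sum with the batch weights as given, at the basis given (sums match the target masses up to rounding of the answer):
  SiO2: 188.0·0.9950 = 187.1 lb (target 187.0 lb)
  CaO: 11.32·0.3031 + 30.49·0.5543 = 20.33 lb (target 20.33 lb)
  Al2O3: 14.40·0.9961 + 188.0·0.003000 = 14.91 lb (target 14.90 lb)
  BaO: 32.59·0.7755 = 25.27 lb (target 25.28 lb)
  MgO: 11.32·0.2177 = 2.464 lb (target 2.464 lb)
The glass-mass cross-check: total charge less LOI = 250.0 lb (per-oxide target masses sum to 250.0 lb; against the stated basis, 250.0 lb — deltas are rounding alone).
Total batch = Σ batch = 276.8 lb; loss to ignition Σ batch·LOI = 26.76 lb; as yield: glass ÷ batch → 90.33%.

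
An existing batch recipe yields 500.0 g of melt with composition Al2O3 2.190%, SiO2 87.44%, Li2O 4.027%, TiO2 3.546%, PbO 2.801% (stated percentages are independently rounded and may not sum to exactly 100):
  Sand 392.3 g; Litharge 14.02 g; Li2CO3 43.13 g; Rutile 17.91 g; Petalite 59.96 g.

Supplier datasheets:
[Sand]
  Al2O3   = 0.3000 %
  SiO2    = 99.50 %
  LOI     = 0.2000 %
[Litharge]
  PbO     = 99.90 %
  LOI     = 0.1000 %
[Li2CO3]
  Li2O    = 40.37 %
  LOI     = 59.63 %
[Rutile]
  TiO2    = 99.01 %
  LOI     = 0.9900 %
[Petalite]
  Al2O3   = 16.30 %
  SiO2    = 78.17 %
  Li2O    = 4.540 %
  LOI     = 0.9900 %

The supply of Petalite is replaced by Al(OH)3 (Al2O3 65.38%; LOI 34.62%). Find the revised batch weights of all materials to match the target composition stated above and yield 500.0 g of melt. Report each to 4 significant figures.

Revised batch per 500.0 g melt:
  Sand: 439.4 g
  Litharge: 14.02 g
  Li2CO3: 49.88 g
  Rutile: 17.91 g
  Al(OH)3: 14.73 g
Total batch = 535.9 g; LOI loss = 35.91 g

In-progress results are shown (rounded to 4 significant figures) at each printed step — all internal work maintains exact precision throughout — a single rounding yields each reported value; derived quantities, which include five oxide percentages, totals, glass mass, LOI, the yield, are carried at exact precision, exactly as shown in either problem or answer, using the weight values at 500.0 g of glass.
Oxide mass targets, per 500.0 g melt:
  Al2O3: 2.190% × 500.0 = 10.95 g
  SiO2: 87.44% × 500.0 = 437.2 g
  Li2O: 4.027% × 500.0 = 20.14 g
  TiO2: 3.546% × 500.0 = 17.73 g
  PbO: 2.801% × 500.0 = 14.00 g
Verifying the oxide balance applying the batch weights above, on the stated basis (target by target, the sums agree given rounding of the digits):
  Al2O3: 439.4·0.003000 + 14.73·0.6538 = 10.95 g (target 10.95 g)
  SiO2: 439.4·0.9950 = 437.2 g (target 437.2 g)
  Li2O: 49.88·0.4037 = 20.14 g (target 20.14 g)
  TiO2: 17.91·0.9901 = 17.73 g (target 17.73 g)
  PbO: 14.02·0.9990 = 14.01 g (target 14.00 g)
Glass mass check: total batch − LOI = 500.0 g (per-oxide target masses sum to 500.0 g; with the basis standing at 500.0 g — a pure rounding effect).
Batch grand total — Σ batch = 535.9 g; LOI removed, Σ of batch·LOI: 35.91 g; the yield ratio, glass ÷ batch: 93.30%.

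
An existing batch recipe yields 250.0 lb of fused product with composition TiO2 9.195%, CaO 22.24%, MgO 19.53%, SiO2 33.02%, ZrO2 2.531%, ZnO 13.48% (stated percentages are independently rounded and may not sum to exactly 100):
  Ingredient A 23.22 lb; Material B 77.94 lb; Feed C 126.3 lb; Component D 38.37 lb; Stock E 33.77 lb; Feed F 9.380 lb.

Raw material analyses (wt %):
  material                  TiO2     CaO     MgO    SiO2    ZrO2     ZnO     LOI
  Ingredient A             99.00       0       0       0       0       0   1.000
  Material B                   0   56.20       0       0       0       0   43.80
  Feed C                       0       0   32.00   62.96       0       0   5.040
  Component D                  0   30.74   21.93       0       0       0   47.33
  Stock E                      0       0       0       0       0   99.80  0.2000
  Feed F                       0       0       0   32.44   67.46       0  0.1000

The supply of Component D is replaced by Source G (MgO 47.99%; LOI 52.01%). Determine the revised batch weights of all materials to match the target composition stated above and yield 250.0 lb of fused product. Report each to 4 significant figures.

In-progress results appear, rounded to 4 significant figures, within the worked lines; every computation keeps full float precision from start to finish; each reported figure includes exactly one rounding. The derived quantities are re-derived at full precision (the six compositions, yield, glass mass, totals, ignition loss) using the weight values at 250.0 lb of glass, as they appear in the question or the answer.
Target masses of each oxide per 250.0 lb fused product:
  TiO2: 9.195% × 250.0 = 22.99 lb
  CaO: 22.24% × 250.0 = 55.60 lb
  MgO: 19.53% × 250.0 = 48.82 lb
  SiO2: 33.02% × 250.0 = 82.55 lb
  ZrO2: 2.531% × 250.0 = 6.328 lb
  ZnO: 13.48% × 250.0 = 33.70 lb
Sums-versus-targets review given the weights on record, at the basis given (sum by sum, the targets are met once rounding is allowed for):
  TiO2: 23.22·0.9900 = 22.99 lb (target 22.99 lb)
  CaO: 98.93·0.5620 = 55.60 lb (target 55.60 lb)
  MgO: 126.3·0.3200 + 17.53·0.4799 = 48.83 lb (target 48.82 lb)
  SiO2: 126.3·0.6296 + 9.380·0.3244 = 82.56 lb (target 82.55 lb)
  ZrO2: 9.380·0.6746 = 6.328 lb (target 6.328 lb)
  ZnO: 33.77·0.9980 = 33.70 lb (target 33.70 lb)
Auditing the glass mass value: net batch after ignition = 250.0 lb (the Σ of target masses is 250.0 lb; the stated basis being 250.0 lb — rounding explains the deltas).
Total batch = Σ batch = 309.1 lb; Σ batch·LOI gives LOI loss = 59.12 lb; yield: glass divided by total = 80.87%.

Revised batch per 250.0 lb fused product:
  Ingredient A: 23.22 lb
  Material B: 98.93 lb
  Feed C: 126.3 lb
  Source G: 17.53 lb
  Stock E: 33.77 lb
  Feed F: 9.380 lb
Total batch = 309.1 lb; LOI loss = 59.12 lb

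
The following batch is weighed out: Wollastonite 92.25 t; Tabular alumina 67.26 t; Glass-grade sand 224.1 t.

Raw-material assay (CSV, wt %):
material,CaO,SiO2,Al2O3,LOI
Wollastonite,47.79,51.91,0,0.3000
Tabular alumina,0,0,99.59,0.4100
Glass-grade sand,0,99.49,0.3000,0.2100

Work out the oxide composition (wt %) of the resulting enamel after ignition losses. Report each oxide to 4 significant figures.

Glass mass = 382.6 t (batch 383.6 − LOI 1.023).
Composition: CaO 11.52%, SiO2 70.79%, Al2O3 17.68%

The whole derivation holds exact precision end to end. Mid-chain values are displayed with 4-significant-digit rounding alongside each step — exactly one rounding is applied to every reported result. The derived quantities (yield, ignition loss, net glass mass, the three compositions, totals) are computed at exact precision using the weight values per 382.6 t of glass precisely as stated by either problem or answer.
Oxide-by-oxide delivered mass:
  CaO: 92.25·0.4779 = 44.09 t
  SiO2: 92.25·0.5191 + 224.1·0.9949 = 270.8 t
  Al2O3: 67.26·0.9959 + 224.1·0.003000 = 67.66 t
LOI: 92.25·0.003000 + 67.26·0.004100 + 224.1·0.002100 = 1.023 t
batch − LOI leaves glass = 383.6 − 1.023 = 382.6 t (= the summed oxide contributions)
wt % = 100 × oxide mass / glass mass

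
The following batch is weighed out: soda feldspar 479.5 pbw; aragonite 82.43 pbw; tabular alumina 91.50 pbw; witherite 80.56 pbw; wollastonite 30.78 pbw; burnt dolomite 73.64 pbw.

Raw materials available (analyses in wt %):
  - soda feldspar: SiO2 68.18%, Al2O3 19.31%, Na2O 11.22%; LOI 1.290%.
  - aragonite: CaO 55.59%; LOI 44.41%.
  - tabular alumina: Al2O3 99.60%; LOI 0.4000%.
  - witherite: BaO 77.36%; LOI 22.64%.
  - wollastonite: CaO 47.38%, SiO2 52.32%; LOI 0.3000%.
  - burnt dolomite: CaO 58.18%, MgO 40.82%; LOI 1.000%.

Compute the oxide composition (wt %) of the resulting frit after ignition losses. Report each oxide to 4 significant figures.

Glass mass = 776.2 pbw (batch 838.4 − LOI 62.23).
Composition: CaO 13.30%, SiO2 44.19%, Al2O3 23.67%, MgO 3.873%, Na2O 6.931%, BaO 8.029%

In-progress results are displayed with 4-significant-digit rounding as written — the whole derivation maintains exact precision end to end; every reported result includes exactly one rounding — all derived quantities, which include the yield, glass mass, ignition loss, six oxide percentages, the totals, are recomputed in full float precision, precisely as stated by the problem or the answer, using the weight values for 776.2 pbw of glass.
Delivered oxide masses:
  CaO: 82.43·0.5559 + 30.78·0.4738 + 73.64·0.5818 = 103.3 pbw
  SiO2: 479.5·0.6818 + 30.78·0.5232 = 343.0 pbw
  Al2O3: 479.5·0.1931 + 91.50·0.9960 = 183.7 pbw
  MgO: 73.64·0.4082 = 30.06 pbw
  Na2O: 479.5·0.1122 = 53.80 pbw
  BaO: 80.56·0.7736 = 62.32 pbw
LOI: 479.5·0.01290 + 82.43·0.4441 + 91.50·0.004000 + 80.56·0.2264 + 30.78·0.003000 + 73.64·0.01000 = 62.23 pbw
Net of LOI, the glass mass = 838.4 − 62.23 = 776.2 pbw (equal to the oxide-mass sum)
each oxide over glass, ×100, is wt %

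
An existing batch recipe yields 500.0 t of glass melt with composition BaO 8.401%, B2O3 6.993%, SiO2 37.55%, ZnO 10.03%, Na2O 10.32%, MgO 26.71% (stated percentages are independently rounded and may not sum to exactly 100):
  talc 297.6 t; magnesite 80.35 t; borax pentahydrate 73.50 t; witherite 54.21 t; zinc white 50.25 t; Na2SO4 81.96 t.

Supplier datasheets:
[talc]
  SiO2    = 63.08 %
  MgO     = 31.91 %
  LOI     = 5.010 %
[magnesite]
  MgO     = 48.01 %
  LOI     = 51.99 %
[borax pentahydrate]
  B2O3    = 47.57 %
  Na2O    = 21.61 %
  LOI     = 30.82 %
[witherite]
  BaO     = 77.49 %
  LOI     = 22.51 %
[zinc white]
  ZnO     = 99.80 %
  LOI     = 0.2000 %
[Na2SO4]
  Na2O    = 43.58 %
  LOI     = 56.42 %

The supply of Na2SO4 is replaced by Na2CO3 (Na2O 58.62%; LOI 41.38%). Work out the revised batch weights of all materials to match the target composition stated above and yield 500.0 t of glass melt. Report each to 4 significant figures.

All internal work maintains full precision end to end — working values appear, rounded to 4 significant digits, in the printout. Every reported value receives exactly one rounding — the derived quantities (yield, the totals, ignition loss, the six compositions, net glass mass) are computed starting from the weights on 500.0 t of glass in exact precision as written in problem or answer.
Oxide-by-oxide targets in 500.0 t glass melt:
  BaO: 8.401% × 500.0 = 42.00 t
  B2O3: 6.993% × 500.0 = 34.97 t
  SiO2: 37.55% × 500.0 = 187.8 t
  ZnO: 10.03% × 500.0 = 50.15 t
  Na2O: 10.32% × 500.0 = 51.60 t
  MgO: 26.71% × 500.0 = 133.6 t
Balance tally, oxide-wise, applying the batch weights above, at the basis given (target by target, the sums agree net of answer rounding effects):
  BaO: 54.21·0.7749 = 42.01 t (target 42.00 t)
  B2O3: 73.50·0.4757 = 34.96 t (target 34.97 t)
  SiO2: 297.6·0.6308 = 187.7 t (target 187.8 t)
  ZnO: 50.25·0.9980 = 50.15 t (target 50.15 t)
  Na2O: 73.50·0.2161 + 60.93·0.5862 = 51.60 t (target 51.60 t)
  MgO: 297.6·0.3191 + 80.35·0.4801 = 133.5 t (target 133.6 t)
Glass mass check: whole batch net of LOI = 500.0 t (targets for the oxides total 500.0 t; stated basis 500.0 t — differing by rounding only).
Batch grand total — Σ batch = 616.8 t; LOI loss = Σ batch·LOI = 116.9 t; yield = glass ÷ total batch = 81.06%.

Revised batch per 500.0 t glass melt:
  talc: 297.6 t
  magnesite: 80.35 t
  borax pentahydrate: 73.50 t
  witherite: 54.21 t
  zinc white: 50.25 t
  Na2CO3: 60.93 t
Total batch = 616.8 t; LOI loss = 116.9 t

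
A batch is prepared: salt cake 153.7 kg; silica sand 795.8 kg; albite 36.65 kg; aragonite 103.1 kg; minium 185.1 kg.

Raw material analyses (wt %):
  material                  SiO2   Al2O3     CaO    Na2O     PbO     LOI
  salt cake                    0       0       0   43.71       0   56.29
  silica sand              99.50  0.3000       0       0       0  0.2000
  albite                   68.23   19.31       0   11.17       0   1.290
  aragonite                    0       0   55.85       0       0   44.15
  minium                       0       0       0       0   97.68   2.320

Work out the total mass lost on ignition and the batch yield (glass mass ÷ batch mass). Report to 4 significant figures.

The whole derivation keeps full float precision throughout; mid-chain values are printed with 4-significant-figure rounding in the working — each reported number includes exactly one rounding — all derived quantities, including yield, LOI, totals, net glass mass, five oxide percentages, are recomputed from the batch weights per 1136 kg of glass in exact precision, as set out in the question or the answer.
Each material's LOI contribution:
  salt cake: 153.7 × 0.5629 = 86.52 kg
  silica sand: 795.8 × 0.002000 = 1.592 kg
  albite: 36.65 × 0.01290 = 0.4728 kg
  aragonite: 103.1 × 0.4415 = 45.52 kg
  minium: 185.1 × 0.02320 = 4.294 kg
Total LOI = 138.4 kg
Glass = batch − LOI = 1274 − 138.4 = 1136 kg

LOI loss = 138.4 kg; glass = 1136 kg; yield = 89.14%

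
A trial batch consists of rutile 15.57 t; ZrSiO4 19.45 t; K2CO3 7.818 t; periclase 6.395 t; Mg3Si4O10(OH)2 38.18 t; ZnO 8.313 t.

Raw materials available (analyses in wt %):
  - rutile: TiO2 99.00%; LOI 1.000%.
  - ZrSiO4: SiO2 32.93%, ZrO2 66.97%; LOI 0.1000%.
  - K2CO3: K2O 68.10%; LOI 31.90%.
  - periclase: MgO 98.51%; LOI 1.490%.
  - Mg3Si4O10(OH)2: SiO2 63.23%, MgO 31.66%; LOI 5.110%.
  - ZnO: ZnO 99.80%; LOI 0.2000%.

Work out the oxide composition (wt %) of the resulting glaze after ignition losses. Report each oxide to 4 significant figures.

Glass mass = 90.99 t (batch 95.73 − LOI 4.732).
Composition: SiO2 33.57%, MgO 20.21%, ZrO2 14.31%, K2O 5.851%, ZnO 9.117%, TiO2 16.94%

The intermediate values are shown (rounded to 4 significant figures) in the working. All internal work holds exact precision throughout — every reported figure takes a single rounding. Derived quantities are rebuilt from the batch weights on 90.99 t of glass in full float precision (LOI, the totals, the yield, glass mass, six oxide percentages), exactly as printed in either problem or answer.
Oxide-by-oxide delivered mass:
  SiO2: 19.45·0.3293 + 38.18·0.6323 = 30.55 t
  MgO: 6.395·0.9851 + 38.18·0.3166 = 18.39 t
  ZrO2: 19.45·0.6697 = 13.03 t
  K2O: 7.818·0.6810 = 5.324 t
  ZnO: 8.313·0.9980 = 8.296 t
  TiO2: 15.57·0.9900 = 15.41 t
LOI: 15.57·0.01000 + 19.45·0.001000 + 7.818·0.3190 + 6.395·0.01490 + 38.18·0.05110 + 8.313·0.002000 = 4.732 t
batch − LOI leaves glass = 95.73 − 4.732 = 90.99 t (= Σ oxide masses)
percent share: oxide ÷ glass, ×100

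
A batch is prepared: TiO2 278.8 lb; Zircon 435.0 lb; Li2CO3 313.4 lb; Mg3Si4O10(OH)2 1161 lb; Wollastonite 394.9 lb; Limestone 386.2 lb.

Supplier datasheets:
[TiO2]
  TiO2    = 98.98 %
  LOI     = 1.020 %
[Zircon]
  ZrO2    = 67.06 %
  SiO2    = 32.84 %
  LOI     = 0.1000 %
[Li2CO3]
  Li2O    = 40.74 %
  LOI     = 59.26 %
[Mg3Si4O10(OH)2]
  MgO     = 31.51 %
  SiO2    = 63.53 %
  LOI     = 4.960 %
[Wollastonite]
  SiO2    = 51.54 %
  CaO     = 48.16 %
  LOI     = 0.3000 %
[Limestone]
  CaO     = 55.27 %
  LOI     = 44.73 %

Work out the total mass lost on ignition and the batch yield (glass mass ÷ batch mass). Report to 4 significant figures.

LOI loss = 420.5 lb; glass = 2549 lb; yield = 85.84%

Working values are printed rounded to four significant digits on the page. All internal work runs at full float precision at every stage; each reported figure is rounded just once; the derived quantities (glass mass, the six compositions, ignition loss, totals, yield) are computed at full precision from the weighed amounts per 2549 lb of glass as quoted within question or answer.
Loss on ignition, line by line:
  TiO2: 278.8 × 0.01020 = 2.844 lb
  Zircon: 435.0 × 0.001000 = 0.4350 lb
  Li2CO3: 313.4 × 0.5926 = 185.7 lb
  Mg3Si4O10(OH)2: 1161 × 0.04960 = 57.59 lb
  Wollastonite: 394.9 × 0.003000 = 1.185 lb
  Limestone: 386.2 × 0.4473 = 172.7 lb
Total LOI = 420.5 lb
Glass = batch − LOI = 2969 − 420.5 = 2549 lb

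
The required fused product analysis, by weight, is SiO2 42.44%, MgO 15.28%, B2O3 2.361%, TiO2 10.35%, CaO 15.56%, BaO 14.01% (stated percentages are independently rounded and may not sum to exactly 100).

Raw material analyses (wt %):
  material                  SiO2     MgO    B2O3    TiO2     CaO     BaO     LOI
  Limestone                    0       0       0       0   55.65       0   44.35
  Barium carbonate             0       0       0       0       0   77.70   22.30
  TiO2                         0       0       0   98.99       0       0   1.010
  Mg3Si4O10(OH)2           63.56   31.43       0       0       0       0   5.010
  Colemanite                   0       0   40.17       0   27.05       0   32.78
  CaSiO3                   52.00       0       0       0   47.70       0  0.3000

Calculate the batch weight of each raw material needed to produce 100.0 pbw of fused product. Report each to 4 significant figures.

Batch per 100.0 pbw fused product:
  Limestone: 6.082 pbw
  Barium carbonate: 18.03 pbw
  TiO2: 10.46 pbw
  Mg3Si4O10(OH)2: 48.62 pbw
  Colemanite: 5.878 pbw
  CaSiO3: 22.19 pbw
Total batch = 111.3 pbw; LOI loss = 11.25 pbw; yield = 89.89%

All arithmetic keeps full float precision at each step. Working values are displayed (rounded to four significant digits) as written. Every reported figure is rounded exactly once. The derived quantities, including ignition loss, the yield, net glass mass, six oxide percentages, the totals, are re-derived from the weighed amounts per 100.0 pbw of glass at full precision, as given in the problem or answer text.
Oxide-by-oxide targets in 100.0 pbw fused product:
  SiO2: 42.44% × 100.0 = 42.44 pbw
  MgO: 15.28% × 100.0 = 15.28 pbw
  B2O3: 2.361% × 100.0 = 2.361 pbw
  TiO2: 10.35% × 100.0 = 10.35 pbw
  CaO: 15.56% × 100.0 = 15.56 pbw
  BaO: 14.01% × 100.0 = 14.01 pbw
Verifying the oxide balance using the reported weights, versus the basis set out (every target is met by its sum within answer rounding):
  SiO2: 48.62·0.6356 + 22.19·0.5200 = 42.44 pbw (target 42.44 pbw)
  MgO: 48.62·0.3143 = 15.28 pbw (target 15.28 pbw)
  B2O3: 5.878·0.4017 = 2.361 pbw (target 2.361 pbw)
  TiO2: 10.46·0.9899 = 10.35 pbw (target 10.35 pbw)
  CaO: 6.082·0.5565 + 5.878·0.2705 + 22.19·0.4770 = 15.56 pbw (target 15.56 pbw)
  BaO: 18.03·0.7770 = 14.01 pbw (target 14.01 pbw)
Glass-mass bookkeeping: the batch minus its LOI: 100.0 pbw (summing oxide targets gives 100.0 pbw; against the stated basis, 100.0 pbw — gaps are rounding artifacts).
Total batch = Σ batch = 111.3 pbw; LOI loss = Σ batch·LOI = 11.25 pbw; the yield ratio, glass ÷ batch: 89.89%.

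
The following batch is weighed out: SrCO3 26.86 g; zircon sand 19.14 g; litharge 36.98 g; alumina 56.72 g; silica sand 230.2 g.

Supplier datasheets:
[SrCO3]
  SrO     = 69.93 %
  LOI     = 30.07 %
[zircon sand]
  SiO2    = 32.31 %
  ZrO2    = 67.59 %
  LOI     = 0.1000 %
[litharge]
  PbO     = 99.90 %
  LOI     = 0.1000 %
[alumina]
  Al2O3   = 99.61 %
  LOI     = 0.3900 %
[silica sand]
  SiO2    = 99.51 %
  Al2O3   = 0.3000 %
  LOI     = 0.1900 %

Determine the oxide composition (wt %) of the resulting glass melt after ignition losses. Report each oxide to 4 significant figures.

Working values appear rounded to 4 significant digits within the worked lines. The whole derivation keeps exact precision at every stage — a single rounding produces every reported value — derived quantities (net glass mass, ignition loss, five oxide percentages, the yield, totals) are re-derived in full float precision from the weighed amounts at 361.1 g of glass exactly as shown in the problem or the answer.
Oxide masses out of the charge:
  SiO2: 19.14·0.3231 + 230.2·0.9951 = 235.3 g
  PbO: 36.98·0.9990 = 36.94 g
  Al2O3: 56.72·0.9961 + 230.2·0.003000 = 57.19 g
  ZrO2: 19.14·0.6759 = 12.94 g
  SrO: 26.86·0.6993 = 18.78 g
LOI: 26.86·0.3007 + 19.14·0.001000 + 36.98·0.001000 + 56.72·0.003900 + 230.2·0.001900 = 8.792 g
batch − LOI leaves glass = 369.9 − 8.792 = 361.1 g (the oxide masses sum to this)
wt % = 100 × oxide mass / glass mass

Glass mass = 361.1 g (batch 369.9 − LOI 8.792).
Composition: SiO2 65.15%, PbO 10.23%, Al2O3 15.84%, ZrO2 3.583%, SrO 5.202%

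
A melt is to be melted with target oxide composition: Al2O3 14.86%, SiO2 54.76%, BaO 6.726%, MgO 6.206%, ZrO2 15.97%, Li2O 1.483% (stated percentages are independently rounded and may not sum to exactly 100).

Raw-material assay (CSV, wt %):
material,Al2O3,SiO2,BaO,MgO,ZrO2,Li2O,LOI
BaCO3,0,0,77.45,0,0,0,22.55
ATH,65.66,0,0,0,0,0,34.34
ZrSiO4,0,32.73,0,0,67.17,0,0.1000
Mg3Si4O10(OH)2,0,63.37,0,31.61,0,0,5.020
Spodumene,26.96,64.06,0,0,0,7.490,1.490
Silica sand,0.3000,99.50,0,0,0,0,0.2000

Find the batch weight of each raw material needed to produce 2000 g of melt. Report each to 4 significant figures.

Values along the way are displayed with 4-significant-figure rounding between the steps. The working math holds full float precision in every operation — each reported number is rounded exactly once. The derived quantities (the six compositions, the yield, net glass mass, ignition loss, the totals) are rebuilt from the batch weights at 2000 g of glass at full float precision as given in the question or the answer.
Oxide-by-oxide targets in 2000 g melt:
  Al2O3: 14.86% × 2000 = 297.2 g
  SiO2: 54.76% × 2000 = 1095 g
  BaO: 6.726% × 2000 = 134.5 g
  MgO: 6.206% × 2000 = 124.1 g
  ZrO2: 15.97% × 2000 = 319.4 g
  Li2O: 1.483% × 2000 = 29.66 g
A balance pass over the oxides, per the reported batch figures, under the basis named above (delivered sums recover each target given rounding of the digits):
  Al2O3: 288.0·0.6566 + 396.0·0.2696 + 439.3·0.003000 = 297.2 g (target 297.2 g)
  SiO2: 475.5·0.3273 + 392.7·0.6337 + 396.0·0.6406 + 439.3·0.9950 = 1095 g (target 1095 g)
  BaO: 173.7·0.7745 = 134.5 g (target 134.5 g)
  MgO: 392.7·0.3161 = 124.1 g (target 124.1 g)
  ZrO2: 475.5·0.6717 = 319.4 g (target 319.4 g)
  Li2O: 396.0·0.07490 = 29.66 g (target 29.66 g)
Glass-mass bookkeeping: total charge less LOI = 2000 g (the Σ of target masses is 2000 g; the stated basis being 2000 g — rounding explains the deltas).
Total batch = Σ batch = 2165 g; ignition loss, Σ(batch × LOI) = 165.0 g; as yield: glass ÷ batch → 92.38%.

Batch per 2000 g melt:
  BaCO3: 173.7 g
  ATH: 288.0 g
  ZrSiO4: 475.5 g
  Mg3Si4O10(OH)2: 392.7 g
  Spodumene: 396.0 g
  Silica sand: 439.3 g
Total batch = 2165 g; LOI loss = 165.0 g; yield = 92.38%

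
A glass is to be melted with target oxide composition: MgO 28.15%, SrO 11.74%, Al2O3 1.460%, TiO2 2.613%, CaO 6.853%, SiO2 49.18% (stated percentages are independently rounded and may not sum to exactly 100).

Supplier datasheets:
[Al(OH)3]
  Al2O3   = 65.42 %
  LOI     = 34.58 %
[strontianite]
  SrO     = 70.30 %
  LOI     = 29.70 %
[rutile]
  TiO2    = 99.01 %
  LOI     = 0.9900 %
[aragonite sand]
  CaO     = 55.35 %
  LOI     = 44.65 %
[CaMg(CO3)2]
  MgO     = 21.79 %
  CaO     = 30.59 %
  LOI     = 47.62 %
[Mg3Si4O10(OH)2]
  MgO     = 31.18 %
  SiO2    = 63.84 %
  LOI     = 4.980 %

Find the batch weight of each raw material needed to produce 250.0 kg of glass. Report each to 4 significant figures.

Batch per 250.0 kg glass:
  Al(OH)3: 5.579 kg
  strontianite: 41.75 kg
  rutile: 6.598 kg
  aragonite sand: 4.765 kg
  CaMg(CO3)2: 47.38 kg
  Mg3Si4O10(OH)2: 192.6 kg
Total batch = 298.7 kg; LOI loss = 48.68 kg; yield = 83.70%

Rounding to four significant figures applies to every intermediate as shown. All arithmetic maintains full float precision at each step — each reported figure takes a single rounding — the derived quantities (glass mass, yield, ignition loss, the six compositions, the totals) are recomputed in full float precision from the weighed amounts for 250.0 kg of glass as given in problem or answer.
Oxide-by-oxide targets in 250.0 kg glass:
  MgO: 28.15% × 250.0 = 70.38 kg
  SrO: 11.74% × 250.0 = 29.35 kg
  Al2O3: 1.460% × 250.0 = 3.650 kg
  TiO2: 2.613% × 250.0 = 6.532 kg
  CaO: 6.853% × 250.0 = 17.13 kg
  SiO2: 49.18% × 250.0 = 123.0 kg
Mass-balance tally per oxide on the weights just shown, relative to the basis at hand (target by target, the sums agree net of answer rounding effects):
  MgO: 47.38·0.2179 + 192.6·0.3118 = 70.38 kg (target 70.38 kg)
  SrO: 41.75·0.7030 = 29.35 kg (target 29.35 kg)
  Al2O3: 5.579·0.6542 = 3.650 kg (target 3.650 kg)
  TiO2: 6.598·0.9901 = 6.533 kg (target 6.532 kg)
  CaO: 4.765·0.5535 + 47.38·0.3059 = 17.13 kg (target 17.13 kg)
  SiO2: 192.6·0.6384 = 123.0 kg (target 123.0 kg)
Glass-mass closure: whole batch net of LOI = 250.0 kg (summing oxide targets gives 250.0 kg; with the basis standing at 250.0 kg — deltas are rounding alone).
Adding the batch up: Σ batch = 298.7 kg; ignition loss, Σ(batch × LOI) = 48.68 kg; yield, glass over the total, = 83.70%.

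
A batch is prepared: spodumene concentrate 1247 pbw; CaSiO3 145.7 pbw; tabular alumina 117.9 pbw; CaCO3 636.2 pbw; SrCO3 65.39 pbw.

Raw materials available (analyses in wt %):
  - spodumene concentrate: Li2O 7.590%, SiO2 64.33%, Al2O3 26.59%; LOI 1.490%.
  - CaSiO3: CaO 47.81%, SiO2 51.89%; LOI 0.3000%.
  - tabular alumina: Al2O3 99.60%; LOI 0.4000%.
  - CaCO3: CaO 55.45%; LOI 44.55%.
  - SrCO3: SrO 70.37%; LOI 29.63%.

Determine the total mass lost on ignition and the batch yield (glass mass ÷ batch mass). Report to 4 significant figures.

All internal work holds exact precision all the way through; mid-chain values are shown (rounded to four significant digits) alongside each step. A single rounding yields each reported value; all derived quantities, including LOI, five oxide percentages, net glass mass, the totals, the yield, are rebuilt using the weight values per 1890 pbw of glass in full float precision exactly as printed in question or answer.
Ignition loss by material:
  spodumene concentrate: 1247 × 0.01490 = 18.58 pbw
  CaSiO3: 145.7 × 0.003000 = 0.4371 pbw
  tabular alumina: 117.9 × 0.004000 = 0.4716 pbw
  CaCO3: 636.2 × 0.4455 = 283.4 pbw
  SrCO3: 65.39 × 0.2963 = 19.38 pbw
Total LOI = 322.3 pbw
Glass = batch − LOI = 2212 − 322.3 = 1890 pbw

LOI loss = 322.3 pbw; glass = 1890 pbw; yield = 85.43%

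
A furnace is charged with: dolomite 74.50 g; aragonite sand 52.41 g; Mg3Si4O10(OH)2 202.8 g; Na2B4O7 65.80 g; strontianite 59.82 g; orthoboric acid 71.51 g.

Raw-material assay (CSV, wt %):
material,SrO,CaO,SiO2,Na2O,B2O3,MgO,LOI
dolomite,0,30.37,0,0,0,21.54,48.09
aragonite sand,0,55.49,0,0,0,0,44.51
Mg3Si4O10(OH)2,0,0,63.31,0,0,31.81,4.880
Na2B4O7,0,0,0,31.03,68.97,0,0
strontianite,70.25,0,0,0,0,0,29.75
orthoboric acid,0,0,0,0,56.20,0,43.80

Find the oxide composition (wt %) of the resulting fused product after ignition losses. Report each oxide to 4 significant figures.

Glass mass = 408.7 g (batch 526.8 − LOI 118.2).
Composition: SrO 10.28%, CaO 12.65%, SiO2 31.42%, Na2O 4.996%, B2O3 20.94%, MgO 19.71%

Each numeric step keeps full float precision through the solve — in-progress results appear rounded to four significant digits within the worked lines — each reported figure takes exactly one rounding; the derived quantities are computed from the weighed amounts at 408.7 g of glass in exact precision (glass mass, LOI, yield, the six compositions, totals), as written in question or answer.
Delivered oxide masses:
  SrO: 59.82·0.7025 = 42.02 g
  CaO: 74.50·0.3037 + 52.41·0.5549 = 51.71 g
  SiO2: 202.8·0.6331 = 128.4 g
  Na2O: 65.80·0.3103 = 20.42 g
  B2O3: 65.80·0.6897 + 71.51·0.5620 = 85.57 g
  MgO: 74.50·0.2154 + 202.8·0.3181 = 80.56 g
LOI: 74.50·0.4809 + 52.41·0.4451 + 202.8·0.04880 + 59.82·0.2975 + 71.51·0.4380 = 118.2 g
batch − LOI leaves glass = 526.8 − 118.2 = 408.7 g (equal to the oxide-mass sum)
percent share: oxide ÷ glass, ×100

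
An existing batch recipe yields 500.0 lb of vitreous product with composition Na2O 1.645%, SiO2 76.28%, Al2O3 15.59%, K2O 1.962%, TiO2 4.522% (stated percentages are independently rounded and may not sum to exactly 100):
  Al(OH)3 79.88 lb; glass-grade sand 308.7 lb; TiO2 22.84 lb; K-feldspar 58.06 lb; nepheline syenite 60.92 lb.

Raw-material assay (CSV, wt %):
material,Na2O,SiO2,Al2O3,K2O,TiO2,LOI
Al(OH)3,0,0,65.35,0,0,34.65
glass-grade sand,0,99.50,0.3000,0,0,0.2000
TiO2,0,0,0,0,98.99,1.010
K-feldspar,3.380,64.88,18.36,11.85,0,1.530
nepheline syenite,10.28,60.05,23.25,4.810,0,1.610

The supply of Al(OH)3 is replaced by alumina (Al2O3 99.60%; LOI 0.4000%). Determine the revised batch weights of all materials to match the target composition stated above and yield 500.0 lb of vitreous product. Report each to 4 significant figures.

Revised batch per 500.0 lb vitreous product:
  alumina: 52.41 lb
  glass-grade sand: 308.7 lb
  TiO2: 22.84 lb
  K-feldspar: 58.06 lb
  nepheline syenite: 60.92 lb
Total batch = 502.9 lb; LOI loss = 2.927 lb

All arithmetic carries exact precision at each step — working values appear rounded to four significant figures across the worked steps — each reported result receives exactly one rounding — the derived quantities (glass mass, totals, the five compositions, yield, ignition loss) are rebuilt starting from the weights for 500.0 lb of glass in exact precision as written in either problem or answer.
Target oxide masses per 500.0 lb vitreous product:
  Na2O: 1.645% × 500.0 = 8.225 lb
  SiO2: 76.28% × 500.0 = 381.4 lb
  Al2O3: 15.59% × 500.0 = 77.95 lb
  K2O: 1.962% × 500.0 = 9.810 lb
  TiO2: 4.522% × 500.0 = 22.61 lb
Verifying the oxide balance with the batch weights as given, at the basis given (each sum matches its target mass net of answer rounding effects):
  Na2O: 58.06·0.03380 + 60.92·0.1028 = 8.225 lb (target 8.225 lb)
  SiO2: 308.7·0.9950 + 58.06·0.6488 + 60.92·0.6005 = 381.4 lb (target 381.4 lb)
  Al2O3: 52.41·0.9960 + 308.7·0.003000 + 58.06·0.1836 + 60.92·0.2325 = 77.95 lb (target 77.95 lb)
  K2O: 58.06·0.1185 + 60.92·0.04810 = 9.810 lb (target 9.810 lb)
  TiO2: 22.84·0.9899 = 22.61 lb (target 22.61 lb)
Consistency of the glass mass: whole batch net of LOI = 500.0 lb (oxide target masses add up to 500.0 lb; stated basis 500.0 lb — deltas are rounding alone).
Whole-batch sum: Σ batch = 502.9 lb; LOI removed, Σ of batch·LOI: 2.927 lb; glass ÷ batch gives a yield of 99.42%.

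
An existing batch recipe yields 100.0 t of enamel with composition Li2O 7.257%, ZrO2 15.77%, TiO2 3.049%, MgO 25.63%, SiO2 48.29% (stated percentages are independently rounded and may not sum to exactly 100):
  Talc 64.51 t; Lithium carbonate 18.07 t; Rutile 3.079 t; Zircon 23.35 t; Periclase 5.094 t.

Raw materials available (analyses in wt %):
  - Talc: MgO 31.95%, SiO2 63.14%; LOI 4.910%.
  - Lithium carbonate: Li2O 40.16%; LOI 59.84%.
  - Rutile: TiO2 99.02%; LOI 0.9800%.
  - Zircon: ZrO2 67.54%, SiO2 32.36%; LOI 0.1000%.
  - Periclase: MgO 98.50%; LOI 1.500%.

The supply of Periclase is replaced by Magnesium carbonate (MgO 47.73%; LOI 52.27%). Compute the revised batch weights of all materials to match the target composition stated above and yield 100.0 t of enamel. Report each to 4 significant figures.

Revised batch per 100.0 t enamel:
  Talc: 64.51 t
  Lithium carbonate: 18.07 t
  Rutile: 3.079 t
  Zircon: 23.35 t
  Magnesium carbonate: 10.51 t
Total batch = 119.5 t; LOI loss = 19.53 t

In-progress results appear (rounded to 4 significant digits) in the working. The whole derivation carries full float precision all the way through. Each reported figure receives exactly one rounding; the derived quantities are computed in full precision (glass mass, totals, ignition loss, five oxide percentages, yield) from the weighed amounts at 100.0 t of glass, as given in the problem or answer text.
Per-oxide target masses for 100.0 t enamel:
  Li2O: 7.257% × 100.0 = 7.257 t
  ZrO2: 15.77% × 100.0 = 15.77 t
  TiO2: 3.049% × 100.0 = 3.049 t
  MgO: 25.63% × 100.0 = 25.63 t
  SiO2: 48.29% × 100.0 = 48.29 t
Mass-balance tally per oxide given the weights on record, under the basis named above (every target is met by its sum within answer rounding):
  Li2O: 18.07·0.4016 = 7.257 t (target 7.257 t)
  ZrO2: 23.35·0.6754 = 15.77 t (target 15.77 t)
  TiO2: 3.079·0.9902 = 3.049 t (target 3.049 t)
  MgO: 64.51·0.3195 + 10.51·0.4773 = 25.63 t (target 25.63 t)
  SiO2: 64.51·0.6314 + 23.35·0.3236 = 48.29 t (target 48.29 t)
Glass-mass bookkeeping: the batch minus its LOI: 99.99 t (the targets, summed, come to 100.0 t; with the basis standing at 100.0 t — differing by rounding only).
Batch total: Σ batch = 119.5 t; Σ batch·LOI gives LOI loss = 19.53 t; yield, glass over the total, = 83.66%.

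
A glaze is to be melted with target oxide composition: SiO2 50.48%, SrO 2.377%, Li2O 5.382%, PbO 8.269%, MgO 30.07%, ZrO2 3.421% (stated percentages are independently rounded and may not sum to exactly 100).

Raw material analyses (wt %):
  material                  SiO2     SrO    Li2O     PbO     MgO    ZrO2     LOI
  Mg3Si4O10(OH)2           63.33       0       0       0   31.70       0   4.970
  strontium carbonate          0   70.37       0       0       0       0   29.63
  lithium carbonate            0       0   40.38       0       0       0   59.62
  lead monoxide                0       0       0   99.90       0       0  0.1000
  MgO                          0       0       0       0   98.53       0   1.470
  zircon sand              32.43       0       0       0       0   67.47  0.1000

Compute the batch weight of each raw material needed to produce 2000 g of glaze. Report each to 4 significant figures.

Each numeric step holds full precision at all times; rounding to four significant digits extends to each mid-chain value as shown — each reported value takes just one rounding — all derived quantities are carried at full precision (the totals, LOI, the six compositions, net glass mass, yield) using the weight values at 2000 g of glass as quoted within problem or answer.
The oxide mass targets at 2000 g glaze:
  SiO2: 50.48% × 2000 = 1010 g
  SrO: 2.377% × 2000 = 47.54 g
  Li2O: 5.382% × 2000 = 107.6 g
  PbO: 8.269% × 2000 = 165.4 g
  MgO: 30.07% × 2000 = 601.4 g
  ZrO2: 3.421% × 2000 = 68.42 g
A balance pass over the oxides, applying the batch weights above, for the quoted basis mass (sum by sum, the targets are met exact up to rounding of places):
  SiO2: 1542·0.6333 + 101.4·0.3243 = 1009 g (target 1010 g)
  SrO: 67.56·0.7037 = 47.54 g (target 47.54 g)
  Li2O: 266.6·0.4038 = 107.7 g (target 107.6 g)
  PbO: 165.5·0.9990 = 165.3 g (target 165.4 g)
  MgO: 1542·0.3170 + 114.2·0.9853 = 601.3 g (target 601.4 g)
  ZrO2: 101.4·0.6747 = 68.41 g (target 68.42 g)
The glass-mass cross-check: the batch minus its LOI: 2000 g (the targets, summed, come to 2000 g; against the stated basis, 2000 g — differing by rounding only).
Batch total: Σ batch = 2257 g; the LOI term Σ batch·LOI equals 257.5 g; the yield ratio, glass ÷ batch: 88.59%.

Batch per 2000 g glaze:
  Mg3Si4O10(OH)2: 1542 g
  strontium carbonate: 67.56 g
  lithium carbonate: 266.6 g
  lead monoxide: 165.5 g
  MgO: 114.2 g
  zircon sand: 101.4 g
Total batch = 2257 g; LOI loss = 257.5 g; yield = 88.59%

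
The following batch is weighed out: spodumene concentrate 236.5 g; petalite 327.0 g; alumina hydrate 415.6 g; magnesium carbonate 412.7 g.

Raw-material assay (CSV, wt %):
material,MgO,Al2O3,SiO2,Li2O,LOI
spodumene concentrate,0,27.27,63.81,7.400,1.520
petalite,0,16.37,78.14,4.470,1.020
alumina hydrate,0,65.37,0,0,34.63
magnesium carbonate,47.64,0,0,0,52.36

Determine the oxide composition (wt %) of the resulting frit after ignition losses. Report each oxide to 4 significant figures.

Glass mass = 1025 g (batch 1392 − LOI 366.9).
Composition: MgO 19.18%, Al2O3 38.02%, SiO2 39.66%, Li2O 3.134%

All internal work runs at exact precision at all times. Working values are shown rounded to 4 significant digits when written out; each reported number takes exactly one rounding; the derived quantities (yield, ignition loss, net glass mass, the four compositions, totals) are carried from the weighed amounts at 1025 g of glass in exact precision, precisely as stated by question or answer.
Oxide masses out of the charge:
  MgO: 412.7·0.4764 = 196.6 g
  Al2O3: 236.5·0.2727 + 327.0·0.1637 + 415.6·0.6537 = 389.7 g
  SiO2: 236.5·0.6381 + 327.0·0.7814 = 406.4 g
  Li2O: 236.5·0.07400 + 327.0·0.04470 = 32.12 g
LOI: 236.5·0.01520 + 327.0·0.01020 + 415.6·0.3463 + 412.7·0.5236 = 366.9 g
Net of LOI, the glass mass = 1392 − 366.9 = 1025 g (= the summed oxide contributions)
oxide / glass × 100 gives the wt %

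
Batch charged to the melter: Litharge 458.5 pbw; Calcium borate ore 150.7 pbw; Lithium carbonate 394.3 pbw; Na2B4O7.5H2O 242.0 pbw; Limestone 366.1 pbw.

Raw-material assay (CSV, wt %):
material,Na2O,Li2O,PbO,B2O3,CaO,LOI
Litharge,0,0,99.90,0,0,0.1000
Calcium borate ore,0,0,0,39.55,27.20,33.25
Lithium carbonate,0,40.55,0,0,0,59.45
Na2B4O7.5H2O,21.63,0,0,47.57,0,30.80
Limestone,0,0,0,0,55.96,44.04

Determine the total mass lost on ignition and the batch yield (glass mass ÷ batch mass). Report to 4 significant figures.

All arithmetic keeps full float precision throughout; the intermediate values are displayed, with 4-significant-figure rounding, alongside each step; each reported number takes a single rounding — the derived quantities (the five compositions, yield, ignition loss, totals, glass mass) are carried from the batch weights for 1091 pbw of glass at exact precision, exactly as shown in problem or answer.
Loss on ignition, line by line:
  Litharge: 458.5 × 0.001000 = 0.4585 pbw
  Calcium borate ore: 150.7 × 0.3325 = 50.11 pbw
  Lithium carbonate: 394.3 × 0.5945 = 234.4 pbw
  Na2B4O7.5H2O: 242.0 × 0.3080 = 74.54 pbw
  Limestone: 366.1 × 0.4404 = 161.2 pbw
Total LOI = 520.7 pbw
Glass = batch − LOI = 1612 − 520.7 = 1091 pbw

LOI loss = 520.7 pbw; glass = 1091 pbw; yield = 67.69%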